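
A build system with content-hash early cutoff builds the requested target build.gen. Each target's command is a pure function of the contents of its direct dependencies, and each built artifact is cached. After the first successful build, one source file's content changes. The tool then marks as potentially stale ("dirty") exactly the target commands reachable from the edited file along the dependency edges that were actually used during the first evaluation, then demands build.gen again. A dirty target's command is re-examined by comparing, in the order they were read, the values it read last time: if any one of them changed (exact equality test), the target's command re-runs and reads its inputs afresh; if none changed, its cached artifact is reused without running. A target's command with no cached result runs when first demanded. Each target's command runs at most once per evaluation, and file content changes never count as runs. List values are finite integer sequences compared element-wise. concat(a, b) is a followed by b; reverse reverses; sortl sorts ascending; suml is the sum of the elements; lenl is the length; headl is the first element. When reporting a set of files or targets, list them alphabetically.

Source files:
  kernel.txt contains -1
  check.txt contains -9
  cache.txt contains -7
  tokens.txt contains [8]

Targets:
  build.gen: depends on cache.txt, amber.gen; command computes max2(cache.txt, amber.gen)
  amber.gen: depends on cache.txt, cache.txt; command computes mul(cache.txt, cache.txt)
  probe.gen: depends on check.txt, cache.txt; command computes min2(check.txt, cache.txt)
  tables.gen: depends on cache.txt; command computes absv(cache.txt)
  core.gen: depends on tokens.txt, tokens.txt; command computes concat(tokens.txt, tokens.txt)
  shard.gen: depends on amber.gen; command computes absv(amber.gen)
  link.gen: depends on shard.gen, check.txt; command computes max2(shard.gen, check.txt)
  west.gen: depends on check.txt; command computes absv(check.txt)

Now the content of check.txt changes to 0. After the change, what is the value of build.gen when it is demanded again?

First evaluation (everything demanded from the output):
  amber.gen = mul(-7, -7) = 49
  build.gen = max2(-7, 49) = 49

Propagation after the edit:
  check.txt feeds no computation that the output demands — nothing is marked dirty and nothing runs.

Key observation: check.txt is never demanded by the output, so the edit triggers no recomputation at all.

New value of build.gen: 49.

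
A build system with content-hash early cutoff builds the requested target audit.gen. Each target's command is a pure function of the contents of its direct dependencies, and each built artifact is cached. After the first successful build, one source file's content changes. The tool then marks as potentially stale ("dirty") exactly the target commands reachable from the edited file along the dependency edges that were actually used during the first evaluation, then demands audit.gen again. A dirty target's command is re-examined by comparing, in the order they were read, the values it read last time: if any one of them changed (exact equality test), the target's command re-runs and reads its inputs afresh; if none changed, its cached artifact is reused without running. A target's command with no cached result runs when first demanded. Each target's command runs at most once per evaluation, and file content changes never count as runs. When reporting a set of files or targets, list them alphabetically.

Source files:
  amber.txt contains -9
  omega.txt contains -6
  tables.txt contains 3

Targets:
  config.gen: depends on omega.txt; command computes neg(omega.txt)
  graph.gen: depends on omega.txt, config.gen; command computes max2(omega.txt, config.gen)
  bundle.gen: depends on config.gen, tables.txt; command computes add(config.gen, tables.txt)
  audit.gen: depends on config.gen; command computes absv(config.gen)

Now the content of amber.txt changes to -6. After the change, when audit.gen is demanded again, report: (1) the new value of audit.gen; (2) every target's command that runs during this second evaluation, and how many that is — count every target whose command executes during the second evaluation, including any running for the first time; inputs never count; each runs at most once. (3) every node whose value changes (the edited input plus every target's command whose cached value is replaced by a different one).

First evaluation (everything demanded from the output):
  config.gen = neg(-6) = 6
  audit.gen = absv(6) = 6

Propagation after the edit:
  amber.txt feeds no computation that the output demands — nothing is marked dirty and nothing runs.

Key observation: amber.txt is never demanded by the output, so the edit triggers no recomputation at all.

New value of audit.gen: 6.
Target commands that run: none — 0 in total.
Values that change: amber.txt.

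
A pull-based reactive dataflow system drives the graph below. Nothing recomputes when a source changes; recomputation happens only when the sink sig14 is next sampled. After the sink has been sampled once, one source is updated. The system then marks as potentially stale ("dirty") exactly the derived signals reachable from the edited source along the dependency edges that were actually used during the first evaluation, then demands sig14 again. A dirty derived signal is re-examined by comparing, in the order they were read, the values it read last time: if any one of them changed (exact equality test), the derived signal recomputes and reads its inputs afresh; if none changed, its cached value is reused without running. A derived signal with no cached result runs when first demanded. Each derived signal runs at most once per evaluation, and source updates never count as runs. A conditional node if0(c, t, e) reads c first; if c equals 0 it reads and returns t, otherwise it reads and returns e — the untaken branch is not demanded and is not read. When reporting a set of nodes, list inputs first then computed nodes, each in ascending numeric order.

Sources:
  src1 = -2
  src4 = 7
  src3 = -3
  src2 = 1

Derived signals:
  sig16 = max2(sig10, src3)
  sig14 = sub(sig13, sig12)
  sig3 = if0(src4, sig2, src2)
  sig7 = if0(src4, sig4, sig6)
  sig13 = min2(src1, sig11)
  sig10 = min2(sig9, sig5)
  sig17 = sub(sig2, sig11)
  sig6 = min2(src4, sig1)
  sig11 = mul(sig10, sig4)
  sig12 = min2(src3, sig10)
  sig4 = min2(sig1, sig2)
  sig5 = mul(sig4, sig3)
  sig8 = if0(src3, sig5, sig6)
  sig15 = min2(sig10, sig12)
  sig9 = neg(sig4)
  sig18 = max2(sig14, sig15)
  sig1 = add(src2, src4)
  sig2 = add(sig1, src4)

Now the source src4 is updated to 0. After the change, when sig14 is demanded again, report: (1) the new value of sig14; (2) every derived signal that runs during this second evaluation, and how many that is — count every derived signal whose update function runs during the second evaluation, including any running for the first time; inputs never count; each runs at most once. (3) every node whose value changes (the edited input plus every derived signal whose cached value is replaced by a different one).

First evaluation (everything demanded from the output):
  sig1 = add(1, 7) = 8
  sig2 = add(8, 7) = 15
  sig3 = if0(src4=7 -> else branch src2) = 1
  sig4 = min2(8, 15) = 8
  sig5 = mul(8, 1) = 8
  sig9 = neg(8) = -8
  sig10 = min2(-8, 8) = -8
  sig11 = mul(-8, 8) = -64
  sig12 = min2(-3, -8) = -8
  sig13 = min2(-2, -64) = -64
  sig14 = sub(-64, -8) = -56

Propagation after the edit:
  sig1: runs — src4 7->0; result 1.
  sig2: runs — sig1 8->1; src4 7->0; result 1.
  sig3: runs — src4 7->0; result 1 (same value as before).
  sig4: runs — sig1 8->1; sig2 15->1; result 1.
  sig5: runs — sig4 8->1; result 1.
  sig9: runs — sig4 8->1; result -1.
  sig10: runs — sig9 -8->-1; sig5 8->1; result -1.
  sig11: runs — sig10 -8->-1; sig4 8->1; result -1.
  sig12: runs — sig10 -8->-1; result -3.
  sig13: runs — sig11 -64->-1; result -2.
  sig14: runs — sig13 -64->-2; sig12 -8->-3; result 1.

New value of sig14: 1.
Derived signals that run: sig1, sig2, sig3, sig4, sig5, sig9, sig10, sig11, sig12, sig13, sig14 — 11 in total.
Values that change: src4, sig1, sig2, sig4, sig5, sig9, sig10, sig11, sig12, sig13, sig14.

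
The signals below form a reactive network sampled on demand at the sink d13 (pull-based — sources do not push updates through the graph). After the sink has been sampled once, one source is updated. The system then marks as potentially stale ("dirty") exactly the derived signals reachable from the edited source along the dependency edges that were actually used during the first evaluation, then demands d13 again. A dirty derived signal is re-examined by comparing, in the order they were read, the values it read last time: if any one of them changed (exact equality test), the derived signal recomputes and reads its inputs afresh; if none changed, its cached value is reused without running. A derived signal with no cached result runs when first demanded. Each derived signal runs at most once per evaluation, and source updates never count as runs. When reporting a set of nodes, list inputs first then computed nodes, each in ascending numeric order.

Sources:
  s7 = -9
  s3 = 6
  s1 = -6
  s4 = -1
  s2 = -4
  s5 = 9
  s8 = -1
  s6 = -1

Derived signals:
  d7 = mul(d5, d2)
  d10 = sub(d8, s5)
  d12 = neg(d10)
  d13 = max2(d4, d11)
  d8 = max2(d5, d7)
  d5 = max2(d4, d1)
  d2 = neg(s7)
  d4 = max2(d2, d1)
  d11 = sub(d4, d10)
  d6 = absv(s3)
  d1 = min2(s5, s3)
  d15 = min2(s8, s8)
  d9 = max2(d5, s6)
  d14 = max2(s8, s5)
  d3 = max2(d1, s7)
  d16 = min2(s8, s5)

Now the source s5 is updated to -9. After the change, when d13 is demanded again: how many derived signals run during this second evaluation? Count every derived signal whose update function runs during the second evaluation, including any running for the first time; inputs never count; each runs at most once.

Run set: d1, d4, d5, d10, d11, d13 (6 run).
The important point: at d7 every value read last time is unchanged, so the dirty flag clears without a run.

Initial pass — values computed on the first demand:
  d1 = min2(9, 6) = 6
  d2 = neg(-9) = 9
  d4 = max2(9, 6) = 9
  d5 = max2(9, 6) = 9
  d7 = mul(9, 9) = 81
  d8 = max2(9, 81) = 81
  d10 = sub(81, 9) = 72
  d11 = sub(9, 72) = -63
  d13 = max2(9, -63) = 9

Second demand — change propagation:
  d1: re-runs because s5 9->-9; new result -9.
  d4: re-runs because d1 6->-9; new result 9 (unchanged).
  d5: re-runs because d1 6->-9; new result 9 (unchanged).
  d7: re-examined; everything it read last time is the same (d5 unchanged, d2 unchanged) — cache 81 kept, no run.
  d8: re-examined; everything it read last time is the same (d5 unchanged, d7 unchanged) — cache 81 kept, no run.
  d10: re-runs because s5 9->-9; new result 90.
  d11: re-runs because d10 72->90; new result -81.
  d13: re-runs because d11 -63->-81; new result 9 (unchanged).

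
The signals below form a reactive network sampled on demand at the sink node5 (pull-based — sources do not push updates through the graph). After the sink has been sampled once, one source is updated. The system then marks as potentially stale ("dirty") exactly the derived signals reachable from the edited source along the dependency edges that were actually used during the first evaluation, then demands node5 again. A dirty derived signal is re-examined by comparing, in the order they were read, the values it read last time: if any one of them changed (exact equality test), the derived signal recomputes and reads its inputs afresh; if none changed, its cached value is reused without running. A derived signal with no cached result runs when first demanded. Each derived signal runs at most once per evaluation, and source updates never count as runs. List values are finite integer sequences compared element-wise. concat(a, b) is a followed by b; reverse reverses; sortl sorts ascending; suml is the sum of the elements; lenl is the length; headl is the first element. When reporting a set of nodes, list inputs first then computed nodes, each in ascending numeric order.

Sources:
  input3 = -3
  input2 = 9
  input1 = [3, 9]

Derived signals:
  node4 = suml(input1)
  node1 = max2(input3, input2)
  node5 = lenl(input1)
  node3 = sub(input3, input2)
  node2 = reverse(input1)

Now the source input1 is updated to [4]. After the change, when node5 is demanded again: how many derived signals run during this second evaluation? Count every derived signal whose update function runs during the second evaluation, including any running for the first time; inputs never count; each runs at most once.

Initial pass — values computed on the first demand:
  node5 = lenl([3, 9]) = 2

Second demand — change propagation:
  node5: re-runs because input1 [3, 9]->[4]; new result 1.

Run set: node5 (1 run).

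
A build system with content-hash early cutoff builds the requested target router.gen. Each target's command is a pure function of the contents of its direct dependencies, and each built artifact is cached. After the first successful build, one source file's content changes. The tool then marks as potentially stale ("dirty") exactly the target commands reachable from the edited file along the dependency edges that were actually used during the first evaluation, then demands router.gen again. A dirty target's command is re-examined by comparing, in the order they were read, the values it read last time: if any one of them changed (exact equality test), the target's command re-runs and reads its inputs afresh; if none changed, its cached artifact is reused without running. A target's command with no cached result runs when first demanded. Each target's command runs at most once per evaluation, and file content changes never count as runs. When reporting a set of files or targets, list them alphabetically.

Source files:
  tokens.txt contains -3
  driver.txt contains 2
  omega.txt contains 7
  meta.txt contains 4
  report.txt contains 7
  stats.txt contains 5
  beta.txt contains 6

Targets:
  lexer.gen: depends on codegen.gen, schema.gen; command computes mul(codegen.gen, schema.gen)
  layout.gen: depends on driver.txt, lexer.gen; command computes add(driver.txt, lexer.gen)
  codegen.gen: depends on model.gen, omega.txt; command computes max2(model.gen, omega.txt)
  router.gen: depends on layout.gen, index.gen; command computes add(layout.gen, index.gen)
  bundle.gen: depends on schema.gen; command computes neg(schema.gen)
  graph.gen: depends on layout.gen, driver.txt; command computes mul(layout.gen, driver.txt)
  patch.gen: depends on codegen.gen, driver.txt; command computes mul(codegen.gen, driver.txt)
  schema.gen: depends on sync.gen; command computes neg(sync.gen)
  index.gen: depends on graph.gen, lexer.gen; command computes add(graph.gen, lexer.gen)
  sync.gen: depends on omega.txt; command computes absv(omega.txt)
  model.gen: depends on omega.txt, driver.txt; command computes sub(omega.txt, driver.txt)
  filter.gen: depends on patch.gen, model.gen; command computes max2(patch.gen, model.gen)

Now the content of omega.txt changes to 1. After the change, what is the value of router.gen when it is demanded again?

First evaluation (everything demanded from the output):
  model.gen = sub(7, 2) = 5
  codegen.gen = max2(5, 7) = 7
  sync.gen = absv(7) = 7
  schema.gen = neg(7) = -7
  lexer.gen = mul(7, -7) = -49
  layout.gen = add(2, -49) = -47
  graph.gen = mul(-47, 2) = -94
  index.gen = add(-94, -49) = -143
  router.gen = add(-47, -143) = -190

Propagation after the edit:
  model.gen: runs — omega.txt 7->1; result -1.
  codegen.gen: runs — model.gen 5->-1; omega.txt 7->1; result 1.
  sync.gen: runs — omega.txt 7->1; result 1.
  schema.gen: runs — sync.gen 7->1; result -1.
  lexer.gen: runs — codegen.gen 7->1; schema.gen -7->-1; result -1.
  layout.gen: runs — lexer.gen -49->-1; result 1.
  graph.gen: runs — layout.gen -47->1; result 2.
  index.gen: runs — graph.gen -94->2; lexer.gen -49->-1; result 1.
  router.gen: runs — layout.gen -47->1; index.gen -143->1; result 2.

New value of router.gen: 2.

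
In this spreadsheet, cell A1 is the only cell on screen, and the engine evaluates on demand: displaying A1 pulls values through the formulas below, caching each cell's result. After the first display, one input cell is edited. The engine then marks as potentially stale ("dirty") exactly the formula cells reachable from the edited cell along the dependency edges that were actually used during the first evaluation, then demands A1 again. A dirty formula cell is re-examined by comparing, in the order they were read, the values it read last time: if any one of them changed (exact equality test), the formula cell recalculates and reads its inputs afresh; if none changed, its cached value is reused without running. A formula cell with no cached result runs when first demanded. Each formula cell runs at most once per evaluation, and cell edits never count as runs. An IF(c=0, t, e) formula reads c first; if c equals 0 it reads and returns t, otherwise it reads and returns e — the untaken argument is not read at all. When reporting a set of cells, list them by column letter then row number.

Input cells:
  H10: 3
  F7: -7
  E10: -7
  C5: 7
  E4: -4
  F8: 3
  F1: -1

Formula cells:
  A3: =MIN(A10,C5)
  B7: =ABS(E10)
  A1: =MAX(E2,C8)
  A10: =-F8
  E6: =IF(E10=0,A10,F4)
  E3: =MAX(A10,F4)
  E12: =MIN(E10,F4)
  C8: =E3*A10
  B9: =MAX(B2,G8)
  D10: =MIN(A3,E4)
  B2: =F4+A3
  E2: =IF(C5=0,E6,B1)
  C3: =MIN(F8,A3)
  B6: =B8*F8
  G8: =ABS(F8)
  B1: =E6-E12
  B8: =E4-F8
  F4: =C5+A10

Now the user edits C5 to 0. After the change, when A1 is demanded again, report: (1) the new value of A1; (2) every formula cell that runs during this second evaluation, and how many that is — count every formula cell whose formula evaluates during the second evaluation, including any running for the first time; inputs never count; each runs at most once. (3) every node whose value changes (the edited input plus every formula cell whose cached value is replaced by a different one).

Initial pass — values computed on the first demand:
  A10 = -(3) = -3
  F4 = 7 + -3 = 4
  E3 = MAX(-3, 4) = 4
  C8 = 4 * -3 = -12
  E6 = IF(E10=0: E10=-7 -> else branch F4) = 4
  E12 = MIN(-7, 4) = -7
  B1 = 4 - -7 = 11
  E2 = IF(C5=0: C5=7 -> else branch B1) = 11
  A1 = MAX(11, -12) = 11

Second demand — change propagation:
  F4: re-runs because C5 7->0; new result -3.
  E3: re-runs because F4 4->-3; new result -3.
  C8: re-runs because E3 4->-3; new result 9.
  E6: re-runs because F4 4->-3; new result -3.
  E12: dirty yet unreached — the second evaluation never asks for it.
  B1: dirty yet unreached — the second evaluation never asks for it.
  E2: re-runs because C5 7->0; new result -3.
  A1: re-runs because E2 11->-3; C8 -12->9; new result 9.

The important point: the flipped condition redirects demand; B1, E12 are left stale, never re-checked.

A1 now evaluates to 9.
Run set: A1, C8, E2, E3, E6, F4 (6 run).
Changed values: A1, C5, C8, E2, E3, E6, F4.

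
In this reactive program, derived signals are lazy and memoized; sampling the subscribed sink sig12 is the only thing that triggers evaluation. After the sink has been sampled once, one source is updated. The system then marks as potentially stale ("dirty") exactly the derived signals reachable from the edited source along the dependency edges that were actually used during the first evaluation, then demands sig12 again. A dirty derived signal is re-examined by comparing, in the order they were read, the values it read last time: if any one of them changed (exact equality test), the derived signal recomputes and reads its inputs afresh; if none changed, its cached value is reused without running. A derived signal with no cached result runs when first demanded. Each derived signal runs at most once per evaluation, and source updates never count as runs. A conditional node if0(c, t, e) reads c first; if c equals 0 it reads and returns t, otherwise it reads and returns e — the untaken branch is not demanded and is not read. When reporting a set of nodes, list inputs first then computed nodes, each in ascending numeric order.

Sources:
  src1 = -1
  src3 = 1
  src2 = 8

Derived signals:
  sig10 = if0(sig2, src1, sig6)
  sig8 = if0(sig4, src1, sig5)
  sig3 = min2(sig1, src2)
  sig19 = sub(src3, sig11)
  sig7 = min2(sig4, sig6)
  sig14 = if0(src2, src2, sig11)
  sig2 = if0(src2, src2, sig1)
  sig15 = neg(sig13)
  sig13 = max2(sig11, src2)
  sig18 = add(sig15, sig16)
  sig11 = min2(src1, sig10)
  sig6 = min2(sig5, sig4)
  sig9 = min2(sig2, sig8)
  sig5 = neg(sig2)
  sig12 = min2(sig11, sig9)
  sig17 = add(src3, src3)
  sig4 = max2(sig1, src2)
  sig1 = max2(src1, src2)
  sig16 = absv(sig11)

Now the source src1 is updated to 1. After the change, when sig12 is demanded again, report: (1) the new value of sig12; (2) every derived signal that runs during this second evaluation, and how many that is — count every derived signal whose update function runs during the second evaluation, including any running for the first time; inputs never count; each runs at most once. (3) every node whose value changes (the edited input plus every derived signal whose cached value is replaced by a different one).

Demanding sig12 again yields -8.
2 derived signals run: sig1, sig11.
The nodes whose values change: src1.
Note where the cutoff bites: sig2 is checked, finds nothing changed, and keeps its cache.

First demand of the output computes:
  sig1 = max2(-1, 8) = 8
  sig2 = if0(src2=8 -> else branch sig1) = 8
  sig4 = max2(8, 8) = 8
  sig5 = neg(8) = -8
  sig6 = min2(-8, 8) = -8
  sig8 = if0(sig4=8 -> else branch sig5) = -8
  sig9 = min2(8, -8) = -8
  sig10 = if0(sig2=8 -> else branch sig6) = -8
  sig11 = min2(-1, -8) = -8
  sig12 = min2(-8, -8) = -8

After the edit, cleaning proceeds:
  sig1: a read changed (src1 -1->1) — executes, giving 8 — identical to its old value.
  sig2: dirty, but its reads are unchanged (src2 unchanged, sig1 unchanged); cached 8 stands.
  sig4: dirty, but its reads are unchanged (sig1 unchanged, src2 unchanged); cached 8 stands.
  sig5: dirty, but its reads are unchanged (sig2 unchanged); cached -8 stands.
  sig6: dirty, but its reads are unchanged (sig5 unchanged, sig4 unchanged); cached -8 stands.
  sig8: dirty, but its reads are unchanged (sig4 unchanged, sig5 unchanged); cached -8 stands.
  sig9: dirty, but its reads are unchanged (sig2 unchanged, sig8 unchanged); cached -8 stands.
  sig10: dirty, but its reads are unchanged (sig2 unchanged, sig6 unchanged); cached -8 stands.
  sig11: a read changed (src1 -1->1) — executes, giving -8 — identical to its old value.
  sig12: dirty, but its reads are unchanged (sig11 unchanged, sig9 unchanged); cached -8 stands.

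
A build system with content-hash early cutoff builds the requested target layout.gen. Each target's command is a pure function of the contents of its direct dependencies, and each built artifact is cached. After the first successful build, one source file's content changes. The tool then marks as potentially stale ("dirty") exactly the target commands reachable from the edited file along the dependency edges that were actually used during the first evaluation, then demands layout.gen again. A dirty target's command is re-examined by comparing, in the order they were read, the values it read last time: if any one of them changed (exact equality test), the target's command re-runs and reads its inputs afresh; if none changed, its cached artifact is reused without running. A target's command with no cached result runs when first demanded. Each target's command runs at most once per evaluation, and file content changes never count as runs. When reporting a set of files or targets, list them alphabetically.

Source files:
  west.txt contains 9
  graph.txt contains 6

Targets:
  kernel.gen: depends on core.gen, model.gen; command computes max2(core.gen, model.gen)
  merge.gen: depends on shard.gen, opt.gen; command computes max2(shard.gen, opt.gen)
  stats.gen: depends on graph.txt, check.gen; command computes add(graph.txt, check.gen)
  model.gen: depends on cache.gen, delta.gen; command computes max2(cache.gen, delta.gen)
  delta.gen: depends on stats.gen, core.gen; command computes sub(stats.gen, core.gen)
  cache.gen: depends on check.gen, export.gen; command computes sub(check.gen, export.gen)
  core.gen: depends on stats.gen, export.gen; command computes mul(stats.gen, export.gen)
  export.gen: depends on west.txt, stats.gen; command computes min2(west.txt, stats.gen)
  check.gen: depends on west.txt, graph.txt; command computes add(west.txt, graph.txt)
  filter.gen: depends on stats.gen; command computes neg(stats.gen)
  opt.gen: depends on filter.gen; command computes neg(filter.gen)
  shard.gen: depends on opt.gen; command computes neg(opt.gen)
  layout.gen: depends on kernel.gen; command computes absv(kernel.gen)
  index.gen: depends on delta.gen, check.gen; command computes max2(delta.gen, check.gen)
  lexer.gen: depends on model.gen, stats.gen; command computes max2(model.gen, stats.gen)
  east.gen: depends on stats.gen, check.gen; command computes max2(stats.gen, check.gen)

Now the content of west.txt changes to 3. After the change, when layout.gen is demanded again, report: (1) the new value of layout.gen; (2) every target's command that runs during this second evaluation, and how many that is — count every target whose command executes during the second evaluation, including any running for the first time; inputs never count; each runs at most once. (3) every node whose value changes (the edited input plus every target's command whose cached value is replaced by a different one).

First evaluation (everything demanded from the output):
  check.gen = add(9, 6) = 15
  stats.gen = add(6, 15) = 21
  export.gen = min2(9, 21) = 9
  cache.gen = sub(15, 9) = 6
  core.gen = mul(21, 9) = 189
  delta.gen = sub(21, 189) = -168
  model.gen = max2(6, -168) = 6
  kernel.gen = max2(189, 6) = 189
  layout.gen = absv(189) = 189

Propagation after the edit:
  check.gen: runs — west.txt 9->3; result 9.
  stats.gen: runs — check.gen 15->9; result 15.
  export.gen: runs — west.txt 9->3; stats.gen 21->15; result 3.
  cache.gen: runs — check.gen 15->9; export.gen 9->3; result 6 (same value as before).
  core.gen: runs — stats.gen 21->15; export.gen 9->3; result 45.
  delta.gen: runs — stats.gen 21->15; core.gen 189->45; result -30.
  model.gen: runs — delta.gen -168->-30; result 6 (same value as before).
  kernel.gen: runs — core.gen 189->45; result 45.
  layout.gen: runs — kernel.gen 189->45; result 45.

New value of layout.gen: 45.
Target commands that run: cache.gen, check.gen, core.gen, delta.gen, export.gen, kernel.gen, layout.gen, model.gen, stats.gen — 9 in total.
Values that change: check.gen, core.gen, delta.gen, export.gen, kernel.gen, layout.gen, stats.gen, west.txt.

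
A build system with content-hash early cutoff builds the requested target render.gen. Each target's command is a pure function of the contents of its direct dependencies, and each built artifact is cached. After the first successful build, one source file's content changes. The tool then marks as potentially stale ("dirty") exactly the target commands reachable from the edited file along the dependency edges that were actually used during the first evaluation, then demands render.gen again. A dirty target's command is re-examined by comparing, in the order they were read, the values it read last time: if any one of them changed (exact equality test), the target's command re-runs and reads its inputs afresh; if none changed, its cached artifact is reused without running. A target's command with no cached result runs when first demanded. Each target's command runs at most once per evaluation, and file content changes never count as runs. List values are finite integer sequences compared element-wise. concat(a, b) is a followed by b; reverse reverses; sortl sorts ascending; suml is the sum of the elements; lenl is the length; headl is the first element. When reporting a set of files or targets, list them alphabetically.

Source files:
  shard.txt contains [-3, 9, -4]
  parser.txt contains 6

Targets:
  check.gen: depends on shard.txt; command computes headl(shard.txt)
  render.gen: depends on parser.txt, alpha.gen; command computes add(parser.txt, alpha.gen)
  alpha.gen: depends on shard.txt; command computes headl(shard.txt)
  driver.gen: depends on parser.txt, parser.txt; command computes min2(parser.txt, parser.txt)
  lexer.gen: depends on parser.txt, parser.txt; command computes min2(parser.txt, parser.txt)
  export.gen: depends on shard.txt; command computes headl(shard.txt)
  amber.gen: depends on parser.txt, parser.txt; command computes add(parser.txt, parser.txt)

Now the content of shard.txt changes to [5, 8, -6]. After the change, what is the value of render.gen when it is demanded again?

New value of render.gen: 11.

First evaluation (everything demanded from the output):
  alpha.gen = headl([-3, 9, -4]) = -3
  render.gen = add(6, -3) = 3

Propagation after the edit:
  alpha.gen: runs — shard.txt [-3, 9, -4]->[5, 8, -6]; result 5.
  render.gen: runs — alpha.gen -3->5; result 11.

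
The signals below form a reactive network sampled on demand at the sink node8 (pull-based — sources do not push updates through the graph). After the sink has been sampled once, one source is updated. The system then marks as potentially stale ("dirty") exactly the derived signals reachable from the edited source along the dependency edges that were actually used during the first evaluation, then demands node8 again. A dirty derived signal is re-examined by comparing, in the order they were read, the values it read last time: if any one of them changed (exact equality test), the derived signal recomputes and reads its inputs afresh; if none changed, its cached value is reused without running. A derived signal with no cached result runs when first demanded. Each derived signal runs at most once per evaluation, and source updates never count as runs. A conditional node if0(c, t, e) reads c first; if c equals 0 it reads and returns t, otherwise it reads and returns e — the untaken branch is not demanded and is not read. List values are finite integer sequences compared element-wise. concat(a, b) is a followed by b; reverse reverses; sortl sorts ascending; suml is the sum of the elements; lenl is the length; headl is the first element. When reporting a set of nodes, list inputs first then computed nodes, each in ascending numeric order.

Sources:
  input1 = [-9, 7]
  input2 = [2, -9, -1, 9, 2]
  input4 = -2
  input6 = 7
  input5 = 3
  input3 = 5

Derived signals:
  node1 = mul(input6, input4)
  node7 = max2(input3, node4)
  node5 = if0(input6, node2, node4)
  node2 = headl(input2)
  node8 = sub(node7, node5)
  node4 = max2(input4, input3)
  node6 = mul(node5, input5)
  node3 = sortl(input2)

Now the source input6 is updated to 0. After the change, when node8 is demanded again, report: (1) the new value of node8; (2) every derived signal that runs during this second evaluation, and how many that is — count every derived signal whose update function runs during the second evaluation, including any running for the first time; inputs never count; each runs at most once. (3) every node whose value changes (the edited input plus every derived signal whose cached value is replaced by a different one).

Initial pass — values computed on the first demand:
  node4 = max2(-2, 5) = 5
  node5 = if0(input6=7 -> else branch node4) = 5
  node7 = max2(5, 5) = 5
  node8 = sub(5, 5) = 0

Second demand — change propagation:
  node2: newly demanded (no cache) — executes and yields 2.
  node5: re-runs because input6 7->0; new result 2.
  node8: re-runs because node5 5->2; new result 3.

The important point: the flipped condition pulls in fresh nodes; node2 runs for the first time.

node8 now evaluates to 3.
Run set: node2, node5, node8 (3 run).
Changed values: input6, node5, node8.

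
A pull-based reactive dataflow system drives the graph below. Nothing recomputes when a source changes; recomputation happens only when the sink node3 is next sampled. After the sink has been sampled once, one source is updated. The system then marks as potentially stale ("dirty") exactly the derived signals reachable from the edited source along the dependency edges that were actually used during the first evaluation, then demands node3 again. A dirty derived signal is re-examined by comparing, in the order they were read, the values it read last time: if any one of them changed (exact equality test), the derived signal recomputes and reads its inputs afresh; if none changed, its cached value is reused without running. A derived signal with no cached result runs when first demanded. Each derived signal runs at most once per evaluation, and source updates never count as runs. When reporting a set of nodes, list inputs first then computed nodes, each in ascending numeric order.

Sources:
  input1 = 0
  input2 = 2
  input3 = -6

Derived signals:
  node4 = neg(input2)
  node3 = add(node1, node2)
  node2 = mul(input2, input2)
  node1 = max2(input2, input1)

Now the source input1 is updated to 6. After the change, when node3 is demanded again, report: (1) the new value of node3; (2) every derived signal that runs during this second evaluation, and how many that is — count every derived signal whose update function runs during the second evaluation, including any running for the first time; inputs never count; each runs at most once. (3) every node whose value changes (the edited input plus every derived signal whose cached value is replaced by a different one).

New value of node3: 10.
Derived signals that run: node1, node3 — 2 in total.
Values that change: input1, node1, node3.

First evaluation (everything demanded from the output):
  node1 = max2(2, 0) = 2
  node2 = mul(2, 2) = 4
  node3 = add(2, 4) = 6

Propagation after the edit:
  node1: runs — input1 0->6; result 6.
  node3: runs — node1 2->6; result 10.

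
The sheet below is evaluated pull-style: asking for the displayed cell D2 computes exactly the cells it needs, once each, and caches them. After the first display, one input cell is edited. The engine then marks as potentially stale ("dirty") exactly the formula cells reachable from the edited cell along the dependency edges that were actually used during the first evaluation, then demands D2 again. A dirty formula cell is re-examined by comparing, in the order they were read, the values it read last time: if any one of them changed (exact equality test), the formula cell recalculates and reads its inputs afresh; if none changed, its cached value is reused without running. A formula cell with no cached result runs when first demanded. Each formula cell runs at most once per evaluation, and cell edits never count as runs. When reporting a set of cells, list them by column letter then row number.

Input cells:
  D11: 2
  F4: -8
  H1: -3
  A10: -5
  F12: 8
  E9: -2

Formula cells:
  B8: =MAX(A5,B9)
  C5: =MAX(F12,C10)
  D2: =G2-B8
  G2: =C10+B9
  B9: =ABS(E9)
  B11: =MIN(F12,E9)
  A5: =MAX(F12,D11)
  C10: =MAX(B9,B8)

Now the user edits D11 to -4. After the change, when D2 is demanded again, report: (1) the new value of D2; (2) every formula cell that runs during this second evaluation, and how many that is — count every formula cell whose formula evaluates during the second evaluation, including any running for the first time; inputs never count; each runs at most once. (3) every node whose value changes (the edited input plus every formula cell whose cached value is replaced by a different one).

Demanding D2 again yields 2.
1 formula cells run: A5.
The nodes whose values change: D11.
Note the absorption at A5: it re-runs yet its value is the same, leaving the output's value untouched.

First demand of the output computes:
  A5 = MAX(8, 2) = 8
  B9 = ABS(-2) = 2
  B8 = MAX(8, 2) = 8
  C10 = MAX(2, 8) = 8
  G2 = 8 + 2 = 10
  D2 = 10 - 8 = 2

After the edit, cleaning proceeds:
  A5: a read changed (D11 2->-4) — executes, giving 8 — identical to its old value.
  B8: dirty, but its reads are unchanged (A5 unchanged, B9 unchanged); cached 8 stands.
  C10: dirty, but its reads are unchanged (B9 unchanged, B8 unchanged); cached 8 stands.
  G2: dirty, but its reads are unchanged (C10 unchanged, B9 unchanged); cached 10 stands.
  D2: dirty, but its reads are unchanged (G2 unchanged, B8 unchanged); cached 2 stands.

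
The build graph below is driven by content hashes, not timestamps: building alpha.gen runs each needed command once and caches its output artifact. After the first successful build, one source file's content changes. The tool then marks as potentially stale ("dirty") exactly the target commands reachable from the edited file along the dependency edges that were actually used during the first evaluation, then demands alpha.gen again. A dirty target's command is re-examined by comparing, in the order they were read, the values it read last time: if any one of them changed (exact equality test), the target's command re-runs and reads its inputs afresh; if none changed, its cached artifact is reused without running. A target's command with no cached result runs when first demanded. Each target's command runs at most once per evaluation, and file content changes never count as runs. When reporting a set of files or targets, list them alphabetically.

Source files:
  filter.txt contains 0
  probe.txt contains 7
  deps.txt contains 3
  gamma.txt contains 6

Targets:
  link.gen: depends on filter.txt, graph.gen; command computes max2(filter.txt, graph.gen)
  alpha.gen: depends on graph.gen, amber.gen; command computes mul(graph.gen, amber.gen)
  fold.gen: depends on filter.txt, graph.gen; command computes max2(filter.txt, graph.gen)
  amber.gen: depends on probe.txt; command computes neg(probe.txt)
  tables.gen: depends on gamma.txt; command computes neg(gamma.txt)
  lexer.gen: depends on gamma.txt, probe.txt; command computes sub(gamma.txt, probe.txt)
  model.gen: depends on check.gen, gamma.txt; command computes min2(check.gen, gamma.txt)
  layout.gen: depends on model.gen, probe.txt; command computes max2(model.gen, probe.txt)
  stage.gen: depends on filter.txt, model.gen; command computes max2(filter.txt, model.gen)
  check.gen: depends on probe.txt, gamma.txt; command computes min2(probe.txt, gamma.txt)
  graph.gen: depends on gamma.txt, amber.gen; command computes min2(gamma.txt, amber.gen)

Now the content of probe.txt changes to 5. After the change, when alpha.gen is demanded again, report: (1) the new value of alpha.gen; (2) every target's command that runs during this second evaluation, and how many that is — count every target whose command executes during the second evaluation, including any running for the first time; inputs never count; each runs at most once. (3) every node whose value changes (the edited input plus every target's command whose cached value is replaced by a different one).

alpha.gen now evaluates to 25.
Run set: alpha.gen, amber.gen, graph.gen (3 run).
Changed values: alpha.gen, amber.gen, graph.gen, probe.txt.

Initial pass — values computed on the first demand:
  amber.gen = neg(7) = -7
  graph.gen = min2(6, -7) = -7
  alpha.gen = mul(-7, -7) = 49

Second demand — change propagation:
  amber.gen: re-runs because probe.txt 7->5; new result -5.
  graph.gen: re-runs because amber.gen -7->-5; new result -5.
  alpha.gen: re-runs because graph.gen -7->-5; amber.gen -7->-5; new result 25.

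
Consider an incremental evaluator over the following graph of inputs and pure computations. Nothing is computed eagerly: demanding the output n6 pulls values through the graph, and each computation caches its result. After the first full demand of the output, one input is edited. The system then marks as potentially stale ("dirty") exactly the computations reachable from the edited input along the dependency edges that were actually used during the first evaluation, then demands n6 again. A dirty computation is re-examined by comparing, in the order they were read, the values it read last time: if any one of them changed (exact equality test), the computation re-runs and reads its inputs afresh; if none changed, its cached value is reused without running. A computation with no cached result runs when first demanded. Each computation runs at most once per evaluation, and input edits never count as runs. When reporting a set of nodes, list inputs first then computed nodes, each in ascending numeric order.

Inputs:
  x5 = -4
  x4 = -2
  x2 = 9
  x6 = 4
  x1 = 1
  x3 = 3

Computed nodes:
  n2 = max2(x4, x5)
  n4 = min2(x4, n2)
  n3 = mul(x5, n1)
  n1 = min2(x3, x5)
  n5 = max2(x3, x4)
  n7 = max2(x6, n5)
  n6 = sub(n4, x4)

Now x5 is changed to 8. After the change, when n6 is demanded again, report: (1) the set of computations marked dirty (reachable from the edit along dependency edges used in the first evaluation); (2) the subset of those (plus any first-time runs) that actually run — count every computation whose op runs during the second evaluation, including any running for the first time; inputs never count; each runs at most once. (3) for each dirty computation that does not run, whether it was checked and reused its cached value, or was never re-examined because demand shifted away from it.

Initial pass — values computed on the first demand:
  n2 = max2(-2, -4) = -2
  n4 = min2(-2, -2) = -2
  n6 = sub(-2, -2) = 0

Second demand — change propagation:
  n2: re-runs because x5 -4->8; new result 8.
  n4: re-runs because n2 -2->8; new result -2 (unchanged).
  n6: re-examined; everything it read last time is the same (n4 unchanged, x4 unchanged) — cache 0 kept, no run.

The important point: n4 recomputes to an identical value, and the output ends up unchanged.

Dirty set: n2, n4, n6.
Run set: n2, n4 (2 run).
Re-examined without running (cache reused): n6.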